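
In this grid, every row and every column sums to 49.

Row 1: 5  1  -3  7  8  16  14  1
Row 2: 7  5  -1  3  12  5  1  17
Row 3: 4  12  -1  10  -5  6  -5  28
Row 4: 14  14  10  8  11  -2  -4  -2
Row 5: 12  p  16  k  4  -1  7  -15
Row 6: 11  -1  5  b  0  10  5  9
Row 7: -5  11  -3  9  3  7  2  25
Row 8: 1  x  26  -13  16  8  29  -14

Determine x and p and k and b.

x = -4, p = 11, k = 15, b = 10

Row 6 has 11 − 1 + 5 + 0 + 10 + 5 + 9 = 39; the blank must be 49 − 39 = 10.
Column 4 has 7 + 3 + 10 + 8 + 10 + 9 − 13 = 34; the blank must be 49 − 34 = 15.
Row 8 has 1 + 26 − 13 + 16 + 8 + 29 − 14 = 53; the blank must be 49 − 53 = -4.
Row 5 has 12 + 16 + 15 + 4 − 1 + 7 − 15 = 38; the blank must be 49 − 38 = 11.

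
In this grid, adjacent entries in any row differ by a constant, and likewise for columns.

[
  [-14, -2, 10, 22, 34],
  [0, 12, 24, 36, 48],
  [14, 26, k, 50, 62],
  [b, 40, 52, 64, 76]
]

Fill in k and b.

Along each row the entries change by 12 per step; down each column they change by 14.
Row 3: from 14 at column 1, stepping by 12 to column 3 gives 38.
Row 4: from 40 at column 2, stepping by 12 to column 1 gives 28.

k = 38, b = 28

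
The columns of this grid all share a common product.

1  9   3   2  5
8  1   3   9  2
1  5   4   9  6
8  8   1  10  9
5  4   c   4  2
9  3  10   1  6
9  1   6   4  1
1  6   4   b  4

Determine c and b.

Columns 1 and 2 each multiply to 25920, so every column has product 25920.
Column 3: 3×3×4×1×10×6×4 = 8640, so the missing entry is 25920 ÷ 8640 = 3.
Column 4: 2×9×9×10×4×1×4 = 25920, so the missing entry is 25920 ÷ 25920 = 1.

c = 3, b = 1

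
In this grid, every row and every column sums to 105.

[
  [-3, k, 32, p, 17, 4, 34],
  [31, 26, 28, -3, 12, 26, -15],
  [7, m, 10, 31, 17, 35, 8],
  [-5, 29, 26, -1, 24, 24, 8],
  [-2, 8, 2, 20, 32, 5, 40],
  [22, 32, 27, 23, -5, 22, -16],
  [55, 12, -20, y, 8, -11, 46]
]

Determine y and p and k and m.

y = 15, p = 20, k = 1, m = -3

Row 7: 55 + 12 − 20 + 8 − 11 + 46 = 90, so its missing entry is 105 − 90 = 15.
Row 3: 7 + 10 + 31 + 17 + 35 + 8 = 108, so its missing entry is 105 − 108 = -3.
Column 2: 26 − 3 + 29 + 8 + 32 + 12 = 104, so its missing entry is 105 − 104 = 1.
Row 1: -3 + 1 + 32 + 17 + 4 + 34 = 85, so its missing entry is 105 − 85 = 20.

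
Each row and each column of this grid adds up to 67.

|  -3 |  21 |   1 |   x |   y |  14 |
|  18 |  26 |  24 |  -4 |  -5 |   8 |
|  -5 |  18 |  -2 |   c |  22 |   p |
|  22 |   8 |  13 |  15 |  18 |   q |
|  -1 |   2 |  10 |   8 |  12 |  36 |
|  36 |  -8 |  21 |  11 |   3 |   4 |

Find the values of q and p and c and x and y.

Column 5: -5 + 22 + 18 + 12 + 3 = 50, so its missing entry is 67 − 50 = 17.
Row 1: -3 + 21 + 1 + 17 + 14 = 50, so its missing entry is 67 − 50 = 17.
Column 4: 17 − 4 + 15 + 8 + 11 = 47, so its missing entry is 67 − 47 = 20.
Row 3: -5 + 18 − 2 + 20 + 22 = 53, so its missing entry is 67 − 53 = 14.
Row 4: 22 + 8 + 13 + 15 + 18 = 76, so its missing entry is 67 − 76 = -9.

q = -9, p = 14, c = 20, x = 17, y = 17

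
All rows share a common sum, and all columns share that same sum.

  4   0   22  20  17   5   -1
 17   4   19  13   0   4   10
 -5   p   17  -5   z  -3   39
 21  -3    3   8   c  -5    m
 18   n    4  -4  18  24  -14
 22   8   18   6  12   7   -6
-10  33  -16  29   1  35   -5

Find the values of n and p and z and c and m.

Rows 1 and 2 both sum to 67, so that's the common total.
Column 7: -1 + 10 + 39 − 14 − 6 − 5 = 23, so its missing entry is 67 − 23 = 44.
Row 4: 21 − 3 + 3 + 8 − 5 + 44 = 68, so its missing entry is 67 − 68 = -1.
Column 5: 17 + 0 − 1 + 18 + 12 + 1 = 47, so its missing entry is 67 − 47 = 20.
Row 3: -5 + 17 − 5 + 20 − 3 + 39 = 63, so its missing entry is 67 − 63 = 4.
Row 5: 18 + 4 − 4 + 18 + 24 − 14 = 46, so its missing entry is 67 − 46 = 21.

n = 21, p = 4, z = 20, c = -1, m = 44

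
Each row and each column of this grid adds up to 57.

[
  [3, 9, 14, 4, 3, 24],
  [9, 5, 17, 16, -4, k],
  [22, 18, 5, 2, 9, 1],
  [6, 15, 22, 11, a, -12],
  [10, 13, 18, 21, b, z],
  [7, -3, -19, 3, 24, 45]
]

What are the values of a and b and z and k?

a = 15, b = 10, z = -15, k = 14

Row 4 has 6 + 15 + 22 + 11 − 12 = 42; the blank must be 57 − 42 = 15.
Column 5 has 3 − 4 + 9 + 15 + 24 = 47; the blank must be 57 − 47 = 10.
Row 5 has 10 + 13 + 18 + 21 + 10 = 72; the blank must be 57 − 72 = -15.
Row 2 has 9 + 5 + 17 + 16 − 4 = 43; the blank must be 57 − 43 = 14.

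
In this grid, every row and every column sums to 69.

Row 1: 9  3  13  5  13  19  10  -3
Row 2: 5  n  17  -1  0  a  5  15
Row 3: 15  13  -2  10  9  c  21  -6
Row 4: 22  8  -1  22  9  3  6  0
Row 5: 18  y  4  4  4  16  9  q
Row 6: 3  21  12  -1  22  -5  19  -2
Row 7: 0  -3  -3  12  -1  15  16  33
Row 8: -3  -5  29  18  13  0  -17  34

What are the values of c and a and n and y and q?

Row 3: 15 + 13 − 2 + 10 + 9 + 21 − 6 = 60, so its missing entry is 69 − 60 = 9.
Column 6: 19 + 9 + 3 + 16 − 5 + 15 + 0 = 57, so its missing entry is 69 − 57 = 12.
Row 2: 5 + 17 − 1 + 0 + 12 + 5 + 15 = 53, so its missing entry is 69 − 53 = 16.
Column 2: 3 + 16 + 13 + 8 + 21 − 3 − 5 = 53, so its missing entry is 69 − 53 = 16.
Row 5: 18 + 16 + 4 + 4 + 4 + 16 + 9 = 71, so its missing entry is 69 − 71 = -2.

c = 9, a = 12, n = 16, y = 16, q = -2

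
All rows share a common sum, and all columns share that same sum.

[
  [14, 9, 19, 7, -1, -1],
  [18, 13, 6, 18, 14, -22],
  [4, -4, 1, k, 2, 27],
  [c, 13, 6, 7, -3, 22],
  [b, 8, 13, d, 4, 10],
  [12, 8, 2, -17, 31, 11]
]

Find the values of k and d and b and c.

k = 17, d = 15, b = -3, c = 2

Rows 1 and 2 both sum to 47, so that's the common total.
Row 3: 4 − 4 + 1 + 2 + 27 = 30, so its missing entry is 47 − 30 = 17.
Row 4: 13 + 6 + 7 − 3 + 22 = 45, so its missing entry is 47 − 45 = 2.
Column 1: 14 + 18 + 4 + 2 + 12 = 50, so its missing entry is 47 − 50 = -3.
Row 5: -3 + 8 + 13 + 4 + 10 = 32, so its missing entry is 47 − 32 = 15.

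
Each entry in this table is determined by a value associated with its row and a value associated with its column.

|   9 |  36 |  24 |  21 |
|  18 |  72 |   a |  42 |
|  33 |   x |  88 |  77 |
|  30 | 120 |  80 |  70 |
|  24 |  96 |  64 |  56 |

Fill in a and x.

a = 48, x = 132

Each row is a constant multiple of every other row — this is a multiplication table with the headers hidden.
Row 2 is 18/9 = 2/1 times row 1, so its entry in column 3 is 24 × 2/1 = 48.
Row 3 is 33/9 = 11/3 times row 1, so its entry in column 2 is 36 × 11/3 = 132.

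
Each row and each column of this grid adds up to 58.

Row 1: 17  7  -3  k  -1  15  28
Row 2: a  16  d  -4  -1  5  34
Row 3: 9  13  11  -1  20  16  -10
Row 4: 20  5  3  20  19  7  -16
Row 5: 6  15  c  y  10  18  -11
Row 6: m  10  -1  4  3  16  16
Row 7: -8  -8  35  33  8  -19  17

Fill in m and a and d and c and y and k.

m = 10, a = 4, d = 4, c = 9, y = 11, k = -5

The known cells in row 1 total 63, leaving 58 − 63 = -5 for the blank.
The known cells in column 4 total 47, leaving 58 − 47 = 11 for the blank.
The known cells in row 5 total 49, leaving 58 − 49 = 9 for the blank.
The known cells in column 3 total 54, leaving 58 − 54 = 4 for the blank.
The known cells in row 6 total 48, leaving 58 − 48 = 10 for the blank.
The known cells in row 2 total 54, leaving 58 − 54 = 4 for the blank.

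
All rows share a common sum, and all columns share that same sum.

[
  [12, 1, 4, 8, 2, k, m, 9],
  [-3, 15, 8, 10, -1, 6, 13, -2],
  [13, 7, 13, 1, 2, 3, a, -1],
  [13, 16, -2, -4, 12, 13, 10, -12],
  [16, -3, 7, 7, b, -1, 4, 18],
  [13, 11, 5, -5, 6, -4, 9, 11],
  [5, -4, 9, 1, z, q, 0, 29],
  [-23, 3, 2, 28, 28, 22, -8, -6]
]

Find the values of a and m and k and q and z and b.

a = 8, m = 10, k = 0, q = 7, z = -1, b = -2

Rows 2 and 4 both sum to 46, so that's the common total.
Row 5: 16 − 3 + 7 + 7 − 1 + 4 + 18 = 48, so its missing entry is 46 − 48 = -2.
Column 5: 2 − 1 + 2 + 12 − 2 + 6 + 28 = 47, so its missing entry is 46 − 47 = -1.
Row 7: 5 − 4 + 9 + 1 − 1 + 0 + 29 = 39, so its missing entry is 46 − 39 = 7.
Row 3: 13 + 7 + 13 + 1 + 2 + 3 − 1 = 38, so its missing entry is 46 − 38 = 8.
Column 7: 13 + 8 + 10 + 4 + 9 + 0 − 8 = 36, so its missing entry is 46 − 36 = 10.
Row 1: 12 + 1 + 4 + 8 + 2 + 10 + 9 = 46, so its missing entry is 46 − 46 = 0.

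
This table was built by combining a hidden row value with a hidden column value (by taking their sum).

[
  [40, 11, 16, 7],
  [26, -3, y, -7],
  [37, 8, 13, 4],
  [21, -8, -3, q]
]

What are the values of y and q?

y = 2, q = -12

The difference between any two rows is the same in every column — this is an addition table with the headers hidden.
Row 2 minus row 1 is -3 − 11 = -14, so its entry in column 3 is 16 + (-14) = 2.
Row 4 minus row 1 is -8 − 11 = -19, so its entry in column 4 is 7 + (-19) = -12.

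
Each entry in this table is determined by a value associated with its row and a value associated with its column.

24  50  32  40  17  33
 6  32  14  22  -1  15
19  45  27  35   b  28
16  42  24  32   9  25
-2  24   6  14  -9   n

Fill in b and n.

The difference between any two rows is the same in every column — this is an addition table with the headers hidden.
Row 3 minus row 1 is 45 − 50 = -5, so its entry in column 5 is 17 + (-5) = 12.
Row 5 minus row 1 is 24 − 50 = -26, so its entry in column 6 is 33 + (-26) = 7.

b = 12, n = 7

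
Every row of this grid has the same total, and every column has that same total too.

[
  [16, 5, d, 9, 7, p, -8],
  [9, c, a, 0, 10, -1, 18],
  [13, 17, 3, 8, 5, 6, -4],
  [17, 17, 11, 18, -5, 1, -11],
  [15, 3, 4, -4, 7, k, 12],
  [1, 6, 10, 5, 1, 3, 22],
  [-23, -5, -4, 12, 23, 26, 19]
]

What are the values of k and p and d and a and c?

Rows 3 and 4 both sum to 48, so that's the common total.
Column 2: 5 + 17 + 17 + 3 + 6 − 5 = 43, so its missing entry is 48 − 43 = 5.
Row 2: 9 + 5 + 0 + 10 − 1 + 18 = 41, so its missing entry is 48 − 41 = 7.
Row 5: 15 + 3 + 4 − 4 + 7 + 12 = 37, so its missing entry is 48 − 37 = 11.
Column 3: 7 + 3 + 11 + 4 + 10 − 4 = 31, so its missing entry is 48 − 31 = 17.
Row 1: 16 + 5 + 17 + 9 + 7 − 8 = 46, so its missing entry is 48 − 46 = 2.

k = 11, p = 2, d = 17, a = 7, c = 5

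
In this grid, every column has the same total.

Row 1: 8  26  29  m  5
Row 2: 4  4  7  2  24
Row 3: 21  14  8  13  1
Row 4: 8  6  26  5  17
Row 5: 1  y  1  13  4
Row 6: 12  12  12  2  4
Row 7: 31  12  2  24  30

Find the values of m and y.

m = 26, y = 11

Columns 3 and 5 both add up to 85, so every column sums to 85.
Column 4: 2 + 13 + 5 + 13 + 2 + 24 = 59, so the missing entry is 85 − 59 = 26.
Column 2: 26 + 4 + 14 + 6 + 12 + 12 = 74, so the missing entry is 85 − 74 = 11.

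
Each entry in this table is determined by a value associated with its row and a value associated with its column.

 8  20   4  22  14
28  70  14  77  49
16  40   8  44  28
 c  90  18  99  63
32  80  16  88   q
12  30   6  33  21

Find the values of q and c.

q = 56, c = 36

Each row is a constant multiple of every other row — this is a multiplication table with the headers hidden.
Row 5 is 16/4 = 4/1 times row 1, so its entry in column 5 is 14 × 4/1 = 56.
Row 4 is 18/4 = 9/2 times row 1, so its entry in column 1 is 8 × 9/2 = 36.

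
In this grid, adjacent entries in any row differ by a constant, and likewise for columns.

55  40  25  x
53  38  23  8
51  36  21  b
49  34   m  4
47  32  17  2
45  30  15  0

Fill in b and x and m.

b = 6, x = 10, m = 19

Along each row the entries change by -15 per step; down each column they change by -2.
Row 3: from 51 at column 1, stepping by -15 to column 4 gives 6.
Row 1: from 55 at column 1, stepping by -15 to column 4 gives 10.
Row 4: from 49 at column 1, stepping by -15 to column 3 gives 19.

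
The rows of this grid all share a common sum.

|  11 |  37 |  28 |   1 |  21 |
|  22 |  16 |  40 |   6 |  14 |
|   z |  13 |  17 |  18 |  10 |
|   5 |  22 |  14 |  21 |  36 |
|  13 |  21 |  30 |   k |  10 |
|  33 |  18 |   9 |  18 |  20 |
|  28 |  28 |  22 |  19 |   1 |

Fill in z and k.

z = 40, k = 24

Row 2 sums to 98 and so does row 6; that's the common total.
In row 3 the known cells total 58, leaving 98 − 58 = 40.
In row 5 the known cells total 74, leaving 98 − 74 = 24.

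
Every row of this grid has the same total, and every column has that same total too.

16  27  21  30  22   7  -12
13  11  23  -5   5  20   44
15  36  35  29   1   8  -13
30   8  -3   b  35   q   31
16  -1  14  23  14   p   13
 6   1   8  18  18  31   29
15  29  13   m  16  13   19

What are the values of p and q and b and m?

p = 32, q = 0, b = 10, m = 6

Rows 1 and 2 both sum to 111, so that's the common total.
Row 5 has 16 − 1 + 14 + 23 + 14 + 13 = 79; the blank must be 111 − 79 = 32.
Column 6 has 7 + 20 + 8 + 32 + 31 + 13 = 111; the blank must be 111 − 111 = 0.
Row 4 has 30 + 8 − 3 + 35 + 0 + 31 = 101; the blank must be 111 − 101 = 10.
Row 7 has 15 + 29 + 13 + 16 + 13 + 19 = 105; the blank must be 111 − 105 = 6.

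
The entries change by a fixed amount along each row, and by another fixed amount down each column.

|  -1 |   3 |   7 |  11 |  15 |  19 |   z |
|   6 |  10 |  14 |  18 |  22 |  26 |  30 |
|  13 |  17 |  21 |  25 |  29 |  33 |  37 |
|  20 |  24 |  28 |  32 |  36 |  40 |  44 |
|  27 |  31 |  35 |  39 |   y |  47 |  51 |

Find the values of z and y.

Along each row the entries change by 4 per step; down each column they change by 7.
Row 1: from -1 at column 1, stepping by 4 to column 7 gives 23.
Row 5: from 27 at column 1, stepping by 4 to column 5 gives 43.

z = 23, y = 43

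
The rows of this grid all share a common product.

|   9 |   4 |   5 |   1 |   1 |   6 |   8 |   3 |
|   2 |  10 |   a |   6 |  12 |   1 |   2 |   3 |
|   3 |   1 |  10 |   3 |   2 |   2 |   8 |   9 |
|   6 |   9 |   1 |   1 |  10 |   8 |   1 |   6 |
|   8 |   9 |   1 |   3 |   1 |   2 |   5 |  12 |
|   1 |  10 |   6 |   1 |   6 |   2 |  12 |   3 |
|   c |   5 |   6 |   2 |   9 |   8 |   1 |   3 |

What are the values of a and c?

Rows 1 and 3 each multiply to 25920, so every row has product 25920.
Row 2: 2×10×6×12×1×2×3 = 8640, so the missing entry is 25920 ÷ 8640 = 3.
Row 7: 5×6×2×9×8×1×3 = 12960, so the missing entry is 25920 ÷ 12960 = 2.

a = 3, c = 2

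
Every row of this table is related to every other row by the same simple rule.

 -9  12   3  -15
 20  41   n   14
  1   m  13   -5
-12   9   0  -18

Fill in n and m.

The difference between any two rows is the same in every column — this is an addition table with the headers hidden.
Row 2 minus row 1 is 14 − (-15) = 29, so its entry in column 3 is 3 + 29 = 32.
Row 3 minus row 1 is -5 − (-15) = 10, so its entry in column 2 is 12 + 10 = 22.

n = 32, m = 22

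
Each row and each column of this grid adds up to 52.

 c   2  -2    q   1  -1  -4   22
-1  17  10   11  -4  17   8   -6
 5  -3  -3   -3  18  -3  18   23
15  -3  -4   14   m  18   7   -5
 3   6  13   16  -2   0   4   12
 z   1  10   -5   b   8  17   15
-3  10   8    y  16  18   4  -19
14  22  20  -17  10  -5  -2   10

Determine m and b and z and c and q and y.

Row 4: 15 − 3 − 4 + 14 + 18 + 7 − 5 = 42, so its missing entry is 52 − 42 = 10.
Column 5: 1 − 4 + 18 + 10 − 2 + 16 + 10 = 49, so its missing entry is 52 − 49 = 3.
Row 6: 1 + 10 − 5 + 3 + 8 + 17 + 15 = 49, so its missing entry is 52 − 49 = 3.
Column 1: -1 + 5 + 15 + 3 + 3 − 3 + 14 = 36, so its missing entry is 52 − 36 = 16.
Row 1: 16 + 2 − 2 + 1 − 1 − 4 + 22 = 34, so its missing entry is 52 − 34 = 18.
Row 7: -3 + 10 + 8 + 16 + 18 + 4 − 19 = 34, so its missing entry is 52 − 34 = 18.

m = 10, b = 3, z = 3, c = 16, q = 18, y = 18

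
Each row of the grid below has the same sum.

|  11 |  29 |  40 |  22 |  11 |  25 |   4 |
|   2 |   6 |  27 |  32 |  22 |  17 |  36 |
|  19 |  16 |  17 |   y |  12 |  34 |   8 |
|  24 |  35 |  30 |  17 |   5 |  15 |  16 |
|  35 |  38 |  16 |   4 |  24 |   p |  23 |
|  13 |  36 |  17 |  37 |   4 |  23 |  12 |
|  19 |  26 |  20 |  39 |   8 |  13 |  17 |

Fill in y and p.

y = 36, p = 2

Row 2 sums to 142 and so does row 4; that's the common total.
In row 3 the known cells total 106, leaving 142 − 106 = 36.
In row 5 the known cells total 140, leaving 142 − 140 = 2.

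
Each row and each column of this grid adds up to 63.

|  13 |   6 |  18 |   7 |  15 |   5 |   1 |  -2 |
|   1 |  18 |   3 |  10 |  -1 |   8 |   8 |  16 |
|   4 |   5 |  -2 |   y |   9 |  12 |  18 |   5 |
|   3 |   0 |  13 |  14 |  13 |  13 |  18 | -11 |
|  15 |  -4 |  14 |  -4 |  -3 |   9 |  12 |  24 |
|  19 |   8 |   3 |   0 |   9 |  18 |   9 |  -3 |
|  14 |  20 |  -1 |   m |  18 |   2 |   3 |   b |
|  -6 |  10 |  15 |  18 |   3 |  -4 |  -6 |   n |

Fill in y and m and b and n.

y = 12, m = 6, b = 1, n = 33

Row 3 has 4 + 5 − 2 + 9 + 12 + 18 + 5 = 51; the blank must be 63 − 51 = 12.
Column 4 has 7 + 10 + 12 + 14 − 4 + 0 + 18 = 57; the blank must be 63 − 57 = 6.
Row 7 has 14 + 20 − 1 + 6 + 18 + 2 + 3 = 62; the blank must be 63 − 62 = 1.
Row 8 has -6 + 10 + 15 + 18 + 3 − 4 − 6 = 30; the blank must be 63 − 30 = 33.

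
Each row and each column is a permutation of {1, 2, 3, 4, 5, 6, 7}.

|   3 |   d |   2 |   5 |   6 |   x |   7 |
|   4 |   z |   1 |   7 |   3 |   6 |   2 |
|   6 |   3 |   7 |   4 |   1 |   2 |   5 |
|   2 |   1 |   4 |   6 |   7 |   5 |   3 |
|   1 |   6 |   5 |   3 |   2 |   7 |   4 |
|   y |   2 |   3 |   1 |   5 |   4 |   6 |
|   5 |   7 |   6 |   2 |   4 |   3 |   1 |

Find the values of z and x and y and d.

For row 2, column 2: row 2 already has {1, 2, 3, 4, 6, 7}; that leaves 5.
For row 1, column 2: column 2 already has {1, 2, 3, 5, 6, 7}; that leaves 4.
For row 6, column 1: row 6 already has {1, 2, 3, 4, 5, 6}; that leaves 7.
For row 1, column 6: row 1 already has {2, 3, 4, 5, 6, 7}; that leaves 1.

z = 5, x = 1, y = 7, d = 4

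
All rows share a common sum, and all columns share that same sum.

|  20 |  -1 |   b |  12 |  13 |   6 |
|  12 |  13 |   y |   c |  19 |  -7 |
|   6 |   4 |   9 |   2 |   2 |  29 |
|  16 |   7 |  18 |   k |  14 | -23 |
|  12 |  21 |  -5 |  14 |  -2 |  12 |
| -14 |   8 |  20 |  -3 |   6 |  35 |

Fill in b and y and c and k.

Rows 3 and 5 both sum to 52, so that's the common total.
The known cells in row 1 total 50, leaving 52 − 50 = 2 for the blank.
The known cells in column 3 total 44, leaving 52 − 44 = 8 for the blank.
The known cells in row 2 total 45, leaving 52 − 45 = 7 for the blank.
The known cells in row 4 total 32, leaving 52 − 32 = 20 for the blank.

b = 2, y = 8, c = 7, k = 20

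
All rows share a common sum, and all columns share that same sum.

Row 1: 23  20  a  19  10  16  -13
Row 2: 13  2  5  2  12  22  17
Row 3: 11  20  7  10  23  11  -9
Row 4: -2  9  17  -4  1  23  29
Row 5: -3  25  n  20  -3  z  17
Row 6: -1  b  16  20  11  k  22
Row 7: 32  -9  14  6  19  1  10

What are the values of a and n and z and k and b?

a = -2, n = 16, z = 1, k = -1, b = 6

Rows 2 and 3 both sum to 73, so that's the common total.
Column 2: 20 + 2 + 20 + 9 + 25 − 9 = 67, so its missing entry is 73 − 67 = 6.
Row 6: -1 + 6 + 16 + 20 + 11 + 22 = 74, so its missing entry is 73 − 74 = -1.
Column 6: 16 + 22 + 11 + 23 − 1 + 1 = 72, so its missing entry is 73 − 72 = 1.
Row 5: -3 + 25 + 20 − 3 + 1 + 17 = 57, so its missing entry is 73 − 57 = 16.
Row 1: 23 + 20 + 19 + 10 + 16 − 13 = 75, so its missing entry is 73 − 75 = -2.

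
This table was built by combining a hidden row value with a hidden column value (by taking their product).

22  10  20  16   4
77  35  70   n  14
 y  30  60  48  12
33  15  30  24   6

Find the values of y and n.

y = 66, n = 56

Each row is a constant multiple of every other row — this is a multiplication table with the headers hidden.
Row 3 is 60/20 = 3/1 times row 1, so its entry in column 1 is 22 × 3/1 = 66.
Row 2 is 70/20 = 7/2 times row 1, so its entry in column 4 is 16 × 7/2 = 56.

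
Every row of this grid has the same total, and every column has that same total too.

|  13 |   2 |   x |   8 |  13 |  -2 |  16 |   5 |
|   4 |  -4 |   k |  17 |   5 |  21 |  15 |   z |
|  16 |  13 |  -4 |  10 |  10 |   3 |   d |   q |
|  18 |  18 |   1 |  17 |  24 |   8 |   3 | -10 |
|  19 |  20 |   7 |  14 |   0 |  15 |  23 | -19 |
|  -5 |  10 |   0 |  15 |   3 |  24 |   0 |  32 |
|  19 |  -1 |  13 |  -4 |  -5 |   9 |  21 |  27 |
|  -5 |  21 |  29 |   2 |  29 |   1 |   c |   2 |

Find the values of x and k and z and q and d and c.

Rows 4 and 5 both sum to 79, so that's the common total.
Row 1: 13 + 2 + 8 + 13 − 2 + 16 + 5 = 55, so its missing entry is 79 − 55 = 24.
Column 3: 24 − 4 + 1 + 7 + 0 + 13 + 29 = 70, so its missing entry is 79 − 70 = 9.
Row 2: 4 − 4 + 9 + 17 + 5 + 21 + 15 = 67, so its missing entry is 79 − 67 = 12.
Column 8: 5 + 12 − 10 − 19 + 32 + 27 + 2 = 49, so its missing entry is 79 − 49 = 30.
Row 3: 16 + 13 − 4 + 10 + 10 + 3 + 30 = 78, so its missing entry is 79 − 78 = 1.
Row 8: -5 + 21 + 29 + 2 + 29 + 1 + 2 = 79, so its missing entry is 79 − 79 = 0.

x = 24, k = 9, z = 12, q = 30, d = 1, c = 0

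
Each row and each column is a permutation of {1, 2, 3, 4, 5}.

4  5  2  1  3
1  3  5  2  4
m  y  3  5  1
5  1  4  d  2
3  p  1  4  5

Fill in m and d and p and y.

Cell (3,1): column 1 already has {1, 3, 4, 5} → 2.
At (row 4, col 4): row 4 already has {1, 2, 4, 5}, so the value is 3.
For row 5, column 2: row 5 already has {1, 3, 4, 5}; that leaves 2.
At (row 3, col 2): row 3 already has {1, 2, 3, 5}, so the value is 4.

m = 2, d = 3, p = 2, y = 4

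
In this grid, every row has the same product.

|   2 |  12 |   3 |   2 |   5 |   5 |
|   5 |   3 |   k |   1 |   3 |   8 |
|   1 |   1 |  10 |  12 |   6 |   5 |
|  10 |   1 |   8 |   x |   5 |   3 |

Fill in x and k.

x = 3, k = 10

Rows 1 and 3 each multiply to 3600, so every row has product 3600.
Row 4: 10×1×8×5×3 = 1200, so the missing entry is 3600 ÷ 1200 = 3.
Row 2: 5×3×1×3×8 = 360, so the missing entry is 3600 ÷ 360 = 10.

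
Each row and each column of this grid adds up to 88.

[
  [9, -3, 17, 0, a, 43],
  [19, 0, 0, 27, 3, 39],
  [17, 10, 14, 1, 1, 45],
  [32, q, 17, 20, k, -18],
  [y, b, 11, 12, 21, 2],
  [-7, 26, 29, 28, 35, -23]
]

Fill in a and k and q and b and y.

a = 22, k = 6, q = 31, b = 24, y = 18

The known cells in column 1 total 70, leaving 88 − 70 = 18 for the blank.
The known cells in row 1 total 66, leaving 88 − 66 = 22 for the blank.
The known cells in column 5 total 82, leaving 88 − 82 = 6 for the blank.
The known cells in row 4 total 57, leaving 88 − 57 = 31 for the blank.
The known cells in row 5 total 64, leaving 88 − 64 = 24 for the blank.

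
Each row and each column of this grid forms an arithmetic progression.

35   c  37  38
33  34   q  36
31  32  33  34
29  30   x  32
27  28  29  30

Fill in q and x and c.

Along each row the entries change by 1 per step; down each column they change by -2.
Row 2: from 33 at column 1, stepping by 1 to column 3 gives 35.
Row 4: from 29 at column 1, stepping by 1 to column 3 gives 31.
Row 1: from 35 at column 1, stepping by 1 to column 2 gives 36.

q = 35, x = 31, c = 36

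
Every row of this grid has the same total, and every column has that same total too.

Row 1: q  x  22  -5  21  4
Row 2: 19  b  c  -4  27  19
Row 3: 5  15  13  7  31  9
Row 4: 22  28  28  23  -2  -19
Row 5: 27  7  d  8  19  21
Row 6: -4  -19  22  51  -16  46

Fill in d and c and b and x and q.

d = -2, c = -3, b = 22, x = 27, q = 11

Rows 3 and 4 both sum to 80, so that's the common total.
Column 1 has 19 + 5 + 22 + 27 − 4 = 69; the blank must be 80 − 69 = 11.
Row 1 has 11 + 22 − 5 + 21 + 4 = 53; the blank must be 80 − 53 = 27.
Column 2 has 27 + 15 + 28 + 7 − 19 = 58; the blank must be 80 − 58 = 22.
Row 2 has 19 + 22 − 4 + 27 + 19 = 83; the blank must be 80 − 83 = -3.
Row 5 has 27 + 7 + 8 + 19 + 21 = 82; the blank must be 80 − 82 = -2.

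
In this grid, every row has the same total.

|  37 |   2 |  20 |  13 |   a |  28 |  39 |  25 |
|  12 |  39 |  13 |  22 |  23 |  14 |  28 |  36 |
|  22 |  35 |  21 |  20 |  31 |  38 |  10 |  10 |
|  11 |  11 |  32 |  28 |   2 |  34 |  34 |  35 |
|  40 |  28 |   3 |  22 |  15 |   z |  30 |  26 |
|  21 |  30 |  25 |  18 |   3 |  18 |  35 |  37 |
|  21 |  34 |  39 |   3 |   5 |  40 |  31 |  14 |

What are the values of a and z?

Rows 2 and 7 both add up to 187, so every row sums to 187.
Row 1: 37 + 2 + 20 + 13 + 28 + 39 + 25 = 164, so the missing entry is 187 − 164 = 23.
Row 5: 40 + 28 + 3 + 22 + 15 + 30 + 26 = 164, so the missing entry is 187 − 164 = 23.

a = 23, z = 23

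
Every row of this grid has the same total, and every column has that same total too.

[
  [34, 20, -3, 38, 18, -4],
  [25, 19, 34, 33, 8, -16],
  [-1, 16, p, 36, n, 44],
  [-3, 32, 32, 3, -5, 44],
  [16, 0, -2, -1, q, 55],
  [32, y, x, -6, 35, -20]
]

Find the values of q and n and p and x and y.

q = 35, n = 12, p = -4, x = 46, y = 16

Rows 1 and 2 both sum to 103, so that's the common total.
Row 5 has 16 + 0 − 2 − 1 + 55 = 68; the blank must be 103 − 68 = 35.
Column 5 has 18 + 8 − 5 + 35 + 35 = 91; the blank must be 103 − 91 = 12.
Column 2 has 20 + 19 + 16 + 32 + 0 = 87; the blank must be 103 − 87 = 16.
Row 3 has -1 + 16 + 36 + 12 + 44 = 107; the blank must be 103 − 107 = -4.
Row 6 has 32 + 16 − 6 + 35 − 20 = 57; the blank must be 103 − 57 = 46.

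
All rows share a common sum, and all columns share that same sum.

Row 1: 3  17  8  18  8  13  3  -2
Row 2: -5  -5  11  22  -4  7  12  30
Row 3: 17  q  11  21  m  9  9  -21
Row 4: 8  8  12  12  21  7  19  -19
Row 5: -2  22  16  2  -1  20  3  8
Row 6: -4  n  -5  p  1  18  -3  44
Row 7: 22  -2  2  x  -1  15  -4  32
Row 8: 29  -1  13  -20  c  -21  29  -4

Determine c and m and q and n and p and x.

Rows 1 and 2 both sum to 68, so that's the common total.
Row 8: 29 − 1 + 13 − 20 − 21 + 29 − 4 = 25, so its missing entry is 68 − 25 = 43.
Column 5: 8 − 4 + 21 − 1 + 1 − 1 + 43 = 67, so its missing entry is 68 − 67 = 1.
Row 3: 17 + 11 + 21 + 1 + 9 + 9 − 21 = 47, so its missing entry is 68 − 47 = 21.
Column 2: 17 − 5 + 21 + 8 + 22 − 2 − 1 = 60, so its missing entry is 68 − 60 = 8.
Row 6: -4 + 8 − 5 + 1 + 18 − 3 + 44 = 59, so its missing entry is 68 − 59 = 9.
Row 7: 22 − 2 + 2 − 1 + 15 − 4 + 32 = 64, so its missing entry is 68 − 64 = 4.

c = 43, m = 1, q = 21, n = 8, p = 9, x = 4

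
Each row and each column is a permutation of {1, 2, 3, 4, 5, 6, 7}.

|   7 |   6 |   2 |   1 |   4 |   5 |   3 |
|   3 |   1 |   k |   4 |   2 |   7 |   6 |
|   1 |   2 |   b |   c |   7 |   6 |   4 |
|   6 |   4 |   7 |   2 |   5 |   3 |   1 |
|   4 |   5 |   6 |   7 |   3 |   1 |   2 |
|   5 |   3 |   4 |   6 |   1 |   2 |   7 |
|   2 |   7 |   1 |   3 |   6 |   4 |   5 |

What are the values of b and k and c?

b = 3, k = 5, c = 5

Cell (3,4): column 4 already has {1, 2, 3, 4, 6, 7} → 5.
For row 2, column 3: row 2 already has {1, 2, 3, 4, 6, 7}; that leaves 5.
At (row 3, col 3): row 3 already has {1, 2, 4, 5, 6, 7}, so the value is 3.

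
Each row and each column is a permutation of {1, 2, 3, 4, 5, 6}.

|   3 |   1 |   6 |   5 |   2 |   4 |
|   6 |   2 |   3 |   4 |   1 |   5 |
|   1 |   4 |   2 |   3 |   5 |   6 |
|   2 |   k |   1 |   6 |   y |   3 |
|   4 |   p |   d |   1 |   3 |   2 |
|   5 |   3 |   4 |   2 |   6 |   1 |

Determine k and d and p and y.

k = 5, d = 5, p = 6, y = 4

Cell (4,5): column 5 already has {1, 2, 3, 5, 6} → 4.
Cell (4,2): row 4 already has {1, 2, 3, 4, 6} → 5.
Cell (5,2): column 2 already has {1, 2, 3, 4, 5} → 6.
For row 5, column 3: row 5 already has {1, 2, 3, 4, 6}; that leaves 5.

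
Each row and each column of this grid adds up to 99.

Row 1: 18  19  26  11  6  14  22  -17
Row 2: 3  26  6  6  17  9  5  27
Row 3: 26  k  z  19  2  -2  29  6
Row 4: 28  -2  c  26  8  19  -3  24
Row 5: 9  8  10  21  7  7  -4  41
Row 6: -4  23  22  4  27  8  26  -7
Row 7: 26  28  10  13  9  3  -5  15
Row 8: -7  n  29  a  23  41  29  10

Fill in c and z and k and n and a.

c = -1, z = -3, k = 22, n = -25, a = -1

The known cells in column 4 total 100, leaving 99 − 100 = -1 for the blank.
The known cells in row 8 total 124, leaving 99 − 124 = -25 for the blank.
The known cells in column 2 total 77, leaving 99 − 77 = 22 for the blank.
The known cells in row 3 total 102, leaving 99 − 102 = -3 for the blank.
The known cells in row 4 total 100, leaving 99 − 100 = -1 for the blank.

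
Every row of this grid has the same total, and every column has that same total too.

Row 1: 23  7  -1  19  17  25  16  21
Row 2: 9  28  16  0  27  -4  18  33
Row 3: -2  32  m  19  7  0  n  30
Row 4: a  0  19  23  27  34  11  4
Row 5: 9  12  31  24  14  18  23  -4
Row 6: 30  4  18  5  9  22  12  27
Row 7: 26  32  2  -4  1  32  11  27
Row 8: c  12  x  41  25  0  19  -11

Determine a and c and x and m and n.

Rows 1 and 2 both sum to 127, so that's the common total.
Row 4 has 0 + 19 + 23 + 27 + 34 + 11 + 4 = 118; the blank must be 127 − 118 = 9.
Column 1 has 23 + 9 − 2 + 9 + 9 + 30 + 26 = 104; the blank must be 127 − 104 = 23.
Column 7 has 16 + 18 + 11 + 23 + 12 + 11 + 19 = 110; the blank must be 127 − 110 = 17.
Row 8 has 23 + 12 + 41 + 25 + 0 + 19 − 11 = 109; the blank must be 127 − 109 = 18.
Row 3 has -2 + 32 + 19 + 7 + 0 + 17 + 30 = 103; the blank must be 127 − 103 = 24.

a = 9, c = 23, x = 18, m = 24, n = 17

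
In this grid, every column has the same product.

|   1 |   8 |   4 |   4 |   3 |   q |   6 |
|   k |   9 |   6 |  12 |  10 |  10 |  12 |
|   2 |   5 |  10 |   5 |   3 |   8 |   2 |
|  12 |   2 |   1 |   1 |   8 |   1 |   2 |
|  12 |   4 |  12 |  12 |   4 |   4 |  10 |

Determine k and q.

Columns 5 and 7 each multiply to 2880, so every column has product 2880.
Column 1: 1×2×12×12 = 288, so the missing entry is 2880 ÷ 288 = 10.
Column 6: 10×8×1×4 = 320, so the missing entry is 2880 ÷ 320 = 9.

k = 10, q = 9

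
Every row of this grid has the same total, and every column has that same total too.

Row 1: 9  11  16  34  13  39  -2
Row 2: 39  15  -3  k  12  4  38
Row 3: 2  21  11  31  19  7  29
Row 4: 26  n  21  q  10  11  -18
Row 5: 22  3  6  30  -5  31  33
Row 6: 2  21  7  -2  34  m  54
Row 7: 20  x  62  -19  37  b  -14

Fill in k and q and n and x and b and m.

Rows 1 and 3 both sum to 120, so that's the common total.
The known cells in row 6 total 116, leaving 120 − 116 = 4 for the blank.
The known cells in column 6 total 96, leaving 120 − 96 = 24 for the blank.
The known cells in row 7 total 110, leaving 120 − 110 = 10 for the blank.
The known cells in column 2 total 81, leaving 120 − 81 = 39 for the blank.
The known cells in row 4 total 89, leaving 120 − 89 = 31 for the blank.
The known cells in row 2 total 105, leaving 120 − 105 = 15 for the blank.

k = 15, q = 31, n = 39, x = 10, b = 24, m = 4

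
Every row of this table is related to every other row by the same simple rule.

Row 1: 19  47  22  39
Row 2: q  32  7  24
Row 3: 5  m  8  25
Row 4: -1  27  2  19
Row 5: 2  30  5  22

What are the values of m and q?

The difference between any two rows is the same in every column — this is an addition table with the headers hidden.
Row 3 minus row 1 is 25 − 39 = -14, so its entry in column 2 is 47 + (-14) = 33.
Row 2 minus row 1 is 24 − 39 = -15, so its entry in column 1 is 19 + (-15) = 4.

m = 33, q = 4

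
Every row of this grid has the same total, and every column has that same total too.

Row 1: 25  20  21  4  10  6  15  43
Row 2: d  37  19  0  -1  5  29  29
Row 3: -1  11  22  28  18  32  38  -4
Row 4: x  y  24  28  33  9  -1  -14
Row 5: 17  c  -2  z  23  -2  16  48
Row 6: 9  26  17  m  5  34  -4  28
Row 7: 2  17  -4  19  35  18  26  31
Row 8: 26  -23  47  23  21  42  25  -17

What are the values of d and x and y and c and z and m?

d = 26, x = 40, y = 25, c = 31, z = 13, m = 29

Rows 1 and 3 both sum to 144, so that's the common total.
The known cells in row 6 total 115, leaving 144 − 115 = 29 for the blank.
The known cells in column 4 total 131, leaving 144 − 131 = 13 for the blank.
The known cells in row 2 total 118, leaving 144 − 118 = 26 for the blank.
The known cells in column 1 total 104, leaving 144 − 104 = 40 for the blank.
The known cells in row 4 total 119, leaving 144 − 119 = 25 for the blank.
The known cells in row 5 total 113, leaving 144 − 113 = 31 for the blank.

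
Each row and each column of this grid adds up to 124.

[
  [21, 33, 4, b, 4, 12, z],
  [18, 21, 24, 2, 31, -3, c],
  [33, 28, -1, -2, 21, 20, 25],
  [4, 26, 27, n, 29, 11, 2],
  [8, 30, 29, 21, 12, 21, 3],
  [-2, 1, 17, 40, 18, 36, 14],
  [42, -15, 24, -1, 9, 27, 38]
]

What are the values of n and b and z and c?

Row 2: 18 + 21 + 24 + 2 + 31 − 3 = 93, so its missing entry is 124 − 93 = 31.
Row 4: 4 + 26 + 27 + 29 + 11 + 2 = 99, so its missing entry is 124 − 99 = 25.
Column 7: 31 + 25 + 2 + 3 + 14 + 38 = 113, so its missing entry is 124 − 113 = 11.
Row 1: 21 + 33 + 4 + 4 + 12 + 11 = 85, so its missing entry is 124 − 85 = 39.

n = 25, b = 39, z = 11, c = 31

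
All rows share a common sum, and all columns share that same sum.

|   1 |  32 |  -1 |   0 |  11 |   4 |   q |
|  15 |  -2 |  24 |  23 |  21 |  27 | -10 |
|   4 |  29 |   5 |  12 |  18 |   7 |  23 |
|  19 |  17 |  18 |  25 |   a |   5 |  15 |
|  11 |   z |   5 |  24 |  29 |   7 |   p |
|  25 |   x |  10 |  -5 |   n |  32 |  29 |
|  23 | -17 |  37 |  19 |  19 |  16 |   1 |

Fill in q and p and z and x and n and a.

Rows 2 and 3 both sum to 98, so that's the common total.
Row 4: 19 + 17 + 18 + 25 + 5 + 15 = 99, so its missing entry is 98 − 99 = -1.
Column 5: 11 + 21 + 18 − 1 + 29 + 19 = 97, so its missing entry is 98 − 97 = 1.
Row 6: 25 + 10 − 5 + 1 + 32 + 29 = 92, so its missing entry is 98 − 92 = 6.
Row 1: 1 + 32 − 1 + 0 + 11 + 4 = 47, so its missing entry is 98 − 47 = 51.
Column 7: 51 − 10 + 23 + 15 + 29 + 1 = 109, so its missing entry is 98 − 109 = -11.
Row 5: 11 + 5 + 24 + 29 + 7 − 11 = 65, so its missing entry is 98 − 65 = 33.

q = 51, p = -11, z = 33, x = 6, n = 1, a = -1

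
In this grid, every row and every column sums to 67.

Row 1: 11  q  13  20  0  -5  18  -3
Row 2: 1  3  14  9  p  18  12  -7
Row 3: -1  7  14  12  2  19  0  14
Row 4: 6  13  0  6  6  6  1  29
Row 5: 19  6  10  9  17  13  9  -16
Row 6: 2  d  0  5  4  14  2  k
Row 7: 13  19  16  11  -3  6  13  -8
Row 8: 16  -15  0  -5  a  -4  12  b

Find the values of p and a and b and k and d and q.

p = 17, a = 24, b = 39, k = 19, d = 21, q = 13

Row 1 has 11 + 13 + 20 + 0 − 5 + 18 − 3 = 54; the blank must be 67 − 54 = 13.
Column 2 has 13 + 3 + 7 + 13 + 6 + 19 − 15 = 46; the blank must be 67 − 46 = 21.
Row 6 has 2 + 21 + 0 + 5 + 4 + 14 + 2 = 48; the blank must be 67 − 48 = 19.
Column 8 has -3 − 7 + 14 + 29 − 16 + 19 − 8 = 28; the blank must be 67 − 28 = 39.
Row 8 has 16 − 15 + 0 − 5 − 4 + 12 + 39 = 43; the blank must be 67 − 43 = 24.
Row 2 has 1 + 3 + 14 + 9 + 18 + 12 − 7 = 50; the blank must be 67 − 50 = 17.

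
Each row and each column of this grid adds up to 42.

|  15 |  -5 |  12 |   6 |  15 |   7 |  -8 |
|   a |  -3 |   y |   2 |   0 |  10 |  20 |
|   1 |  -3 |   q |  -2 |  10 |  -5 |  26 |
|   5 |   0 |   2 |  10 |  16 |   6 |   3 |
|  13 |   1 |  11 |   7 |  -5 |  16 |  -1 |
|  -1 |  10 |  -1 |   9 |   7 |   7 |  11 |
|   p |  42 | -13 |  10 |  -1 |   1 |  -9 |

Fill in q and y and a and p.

q = 15, y = 16, a = -3, p = 12

Row 7: 42 − 13 + 10 − 1 + 1 − 9 = 30, so its missing entry is 42 − 30 = 12.
Column 1: 15 + 1 + 5 + 13 − 1 + 12 = 45, so its missing entry is 42 − 45 = -3.
Row 2: -3 − 3 + 2 + 0 + 10 + 20 = 26, so its missing entry is 42 − 26 = 16.
Row 3: 1 − 3 − 2 + 10 − 5 + 26 = 27, so its missing entry is 42 − 27 = 15.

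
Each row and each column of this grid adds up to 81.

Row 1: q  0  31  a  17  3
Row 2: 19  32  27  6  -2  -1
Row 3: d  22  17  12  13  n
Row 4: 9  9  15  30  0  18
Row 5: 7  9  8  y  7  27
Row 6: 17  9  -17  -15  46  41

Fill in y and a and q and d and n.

y = 23, a = 25, q = 5, d = 24, n = -7

Row 5: 7 + 9 + 8 + 7 + 27 = 58, so its missing entry is 81 − 58 = 23.
Column 4: 6 + 12 + 30 + 23 − 15 = 56, so its missing entry is 81 − 56 = 25.
Row 1: 0 + 31 + 25 + 17 + 3 = 76, so its missing entry is 81 − 76 = 5.
Column 1: 5 + 19 + 9 + 7 + 17 = 57, so its missing entry is 81 − 57 = 24.
Row 3: 24 + 22 + 17 + 12 + 13 = 88, so its missing entry is 81 − 88 = -7.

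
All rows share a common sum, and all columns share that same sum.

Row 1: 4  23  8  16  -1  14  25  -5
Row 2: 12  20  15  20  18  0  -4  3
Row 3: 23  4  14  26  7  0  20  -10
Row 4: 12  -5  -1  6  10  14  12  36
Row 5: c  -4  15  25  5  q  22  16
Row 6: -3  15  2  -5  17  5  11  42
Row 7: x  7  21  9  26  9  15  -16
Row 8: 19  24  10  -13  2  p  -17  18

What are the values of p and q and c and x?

Rows 1 and 2 both sum to 84, so that's the common total.
Row 8: 19 + 24 + 10 − 13 + 2 − 17 + 18 = 43, so its missing entry is 84 − 43 = 41.
Column 6: 14 + 0 + 0 + 14 + 5 + 9 + 41 = 83, so its missing entry is 84 − 83 = 1.
Row 5: -4 + 15 + 25 + 5 + 1 + 22 + 16 = 80, so its missing entry is 84 − 80 = 4.
Row 7: 7 + 21 + 9 + 26 + 9 + 15 − 16 = 71, so its missing entry is 84 − 71 = 13.

p = 41, q = 1, c = 4, x = 13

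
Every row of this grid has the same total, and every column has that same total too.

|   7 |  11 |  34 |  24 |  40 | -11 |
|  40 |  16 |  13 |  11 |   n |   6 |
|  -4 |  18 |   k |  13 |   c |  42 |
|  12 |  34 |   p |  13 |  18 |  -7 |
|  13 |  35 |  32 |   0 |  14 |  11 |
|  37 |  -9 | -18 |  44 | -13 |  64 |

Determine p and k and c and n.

Rows 1 and 5 both sum to 105, so that's the common total.
The known cells in row 4 total 70, leaving 105 − 70 = 35 for the blank.
The known cells in row 2 total 86, leaving 105 − 86 = 19 for the blank.
The known cells in column 5 total 78, leaving 105 − 78 = 27 for the blank.
The known cells in row 3 total 96, leaving 105 − 96 = 9 for the blank.

p = 35, k = 9, c = 27, n = 19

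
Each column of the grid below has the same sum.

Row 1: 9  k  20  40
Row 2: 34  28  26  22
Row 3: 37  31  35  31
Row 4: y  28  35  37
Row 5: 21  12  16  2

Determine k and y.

Column 3 sums to 132 and so does column 4; that's the common total.
In column 2 the known cells total 99, leaving 132 − 99 = 33.
In column 1 the known cells total 101, leaving 132 − 101 = 31.

k = 33, y = 31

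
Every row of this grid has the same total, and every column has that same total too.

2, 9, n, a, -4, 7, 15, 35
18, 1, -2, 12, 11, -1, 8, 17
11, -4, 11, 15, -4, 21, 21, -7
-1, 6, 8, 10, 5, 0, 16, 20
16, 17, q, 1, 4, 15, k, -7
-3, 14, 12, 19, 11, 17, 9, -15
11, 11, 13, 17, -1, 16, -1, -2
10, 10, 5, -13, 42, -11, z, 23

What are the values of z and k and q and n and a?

z = -2, k = -2, q = 20, n = -3, a = 3

Rows 2 and 3 both sum to 64, so that's the common total.
Column 4 has 12 + 15 + 10 + 1 + 19 + 17 − 13 = 61; the blank must be 64 − 61 = 3.
Row 1 has 2 + 9 + 3 − 4 + 7 + 15 + 35 = 67; the blank must be 64 − 67 = -3.
Column 3 has -3 − 2 + 11 + 8 + 12 + 13 + 5 = 44; the blank must be 64 − 44 = 20.
Row 5 has 16 + 17 + 20 + 1 + 4 + 15 − 7 = 66; the blank must be 64 − 66 = -2.
Row 8 has 10 + 10 + 5 − 13 + 42 − 11 + 23 = 66; the blank must be 64 − 66 = -2.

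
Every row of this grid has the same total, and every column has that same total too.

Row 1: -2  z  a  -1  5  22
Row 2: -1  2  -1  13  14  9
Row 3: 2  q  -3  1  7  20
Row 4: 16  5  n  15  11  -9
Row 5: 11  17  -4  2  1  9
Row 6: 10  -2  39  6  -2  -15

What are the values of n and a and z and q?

Rows 2 and 5 both sum to 36, so that's the common total.
Row 4: 16 + 5 + 15 + 11 − 9 = 38, so its missing entry is 36 − 38 = -2.
Row 3: 2 − 3 + 1 + 7 + 20 = 27, so its missing entry is 36 − 27 = 9.
Column 2: 2 + 9 + 5 + 17 − 2 = 31, so its missing entry is 36 − 31 = 5.
Row 1: -2 + 5 − 1 + 5 + 22 = 29, so its missing entry is 36 − 29 = 7.

n = -2, a = 7, z = 5, q = 9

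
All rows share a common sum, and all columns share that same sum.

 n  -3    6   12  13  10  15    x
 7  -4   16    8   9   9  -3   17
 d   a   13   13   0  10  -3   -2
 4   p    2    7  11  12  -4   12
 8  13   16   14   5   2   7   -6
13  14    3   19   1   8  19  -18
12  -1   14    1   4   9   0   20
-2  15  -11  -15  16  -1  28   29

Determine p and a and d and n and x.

p = 15, a = 10, d = 18, n = -1, x = 7

Rows 2 and 5 both sum to 59, so that's the common total.
Column 8 has 17 − 2 + 12 − 6 − 18 + 20 + 29 = 52; the blank must be 59 − 52 = 7.
Row 1 has -3 + 6 + 12 + 13 + 10 + 15 + 7 = 60; the blank must be 59 − 60 = -1.
Row 4 has 4 + 2 + 7 + 11 + 12 − 4 + 12 = 44; the blank must be 59 − 44 = 15.
Column 2 has -3 − 4 + 15 + 13 + 14 − 1 + 15 = 49; the blank must be 59 − 49 = 10.
Row 3 has 10 + 13 + 13 + 0 + 10 − 3 − 2 = 41; the blank must be 59 − 41 = 18.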